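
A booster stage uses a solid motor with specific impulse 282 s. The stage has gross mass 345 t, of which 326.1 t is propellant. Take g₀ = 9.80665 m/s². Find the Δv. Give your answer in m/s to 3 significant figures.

v_e = Isp · g₀ = 282 × 9.80665 = 2765.5 m/s.
m_f = m₀ − m_prop = 345 − 326.1 = 18.9 t.
Rocket equation: Δv = v_e · ln(m₀/m_f) = 2765.5 × ln(18.25) = 2765.5 × 2.9044 ≈ 8032.0 m/s.

Δv ≈ 8030 m/s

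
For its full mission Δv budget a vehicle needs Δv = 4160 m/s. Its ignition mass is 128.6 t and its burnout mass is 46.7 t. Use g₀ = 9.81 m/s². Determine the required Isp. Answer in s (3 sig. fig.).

ln(m₀/m_f) = ln(128600/46700) = ln(2.754) = 1.0130.
v_e = Δv / ln(m₀/m_f) = 4160 / 1.0130 = 4106.8 m/s.
Isp = v_e / g₀ = 4106.8 / 9.81 = 418.6 s.

Isp ≈ 419 s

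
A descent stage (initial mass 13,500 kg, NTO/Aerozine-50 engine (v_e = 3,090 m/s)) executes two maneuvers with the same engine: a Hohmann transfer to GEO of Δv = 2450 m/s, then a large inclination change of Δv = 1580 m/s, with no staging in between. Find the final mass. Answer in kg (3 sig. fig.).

final mass ≈ 3660 kg

After the first burn: m = 13500 × exp(−2450/3090.0) = 13500 × 0.45254 = 6,109.29 kg.
After the second burn: m = 6,109.29 × exp(−1580/3090.0) = 6,109.29 × 0.59970 = 3,663.74 kg.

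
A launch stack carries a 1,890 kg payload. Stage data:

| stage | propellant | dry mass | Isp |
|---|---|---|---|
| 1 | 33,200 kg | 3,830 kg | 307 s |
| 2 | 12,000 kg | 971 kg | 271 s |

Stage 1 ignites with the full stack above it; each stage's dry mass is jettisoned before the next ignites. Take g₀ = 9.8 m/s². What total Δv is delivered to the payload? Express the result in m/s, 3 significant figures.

Ignition mass of stage 1 = 33,200+3,830 + 12,000+971 + 1,890 = 51,891 kg.
Stage 1: m₀ = 51,891 kg, m_f = 51,891 − 33,200 = 18,691 kg; Δv = 307×9.8×ln(2.776) = 3008.6×1.0211 ≈ 3072 m/s.
Stage 2: m₀ = 14,861 kg, m_f = 14,861 − 12,000 = 2,861 kg; Δv = 271×9.8×ln(5.194) = 2655.8×1.6476 ≈ 4376 m/s.
Total Δv = 3072 + 4376 = 7448 m/s.

Δv ≈ 7450 m/s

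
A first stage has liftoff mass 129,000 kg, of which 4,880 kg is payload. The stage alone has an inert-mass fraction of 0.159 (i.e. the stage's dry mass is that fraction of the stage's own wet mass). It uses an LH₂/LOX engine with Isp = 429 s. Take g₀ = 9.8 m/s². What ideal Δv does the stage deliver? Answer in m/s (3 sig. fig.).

Stage wet mass = m₀ − payload = 129,000 − 4,880 = 124,120 kg.
Stage dry mass = ε × stage wet mass = 0.159 × 124,120 = 19,735.1 kg.
Burnout mass m_f = stage dry + payload = 19,735.1 + 4,880 = 24,615.1 kg.
v_e = Isp · g₀ = 429 × 9.8 = 4204.2 m/s.
Δv = v_e · ln(129,000/24,615.1) = 4204.2 × ln(5.241) = 4204.2 × 1.6565 ≈ 6964 m/s.

Δv ≈ 6960 m/s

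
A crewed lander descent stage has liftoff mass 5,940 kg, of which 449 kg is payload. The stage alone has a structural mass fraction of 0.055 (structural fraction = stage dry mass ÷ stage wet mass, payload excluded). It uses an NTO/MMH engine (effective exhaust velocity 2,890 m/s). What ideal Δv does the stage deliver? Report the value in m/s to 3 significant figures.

Δv ≈ 5980 m/s

Stage wet mass = m₀ − payload = 5,940 − 449 = 5,491 kg.
Stage dry mass = ε × stage wet mass = 0.055 × 5,491 = 302.005 kg.
Burnout mass m_f = stage dry + payload = 302.005 + 449 = 751.005 kg.
Δv = v_e · ln(5,940/751.005) = 2890.0 × ln(7.909) = 2890.0 × 2.0681 ≈ 5977 m/s.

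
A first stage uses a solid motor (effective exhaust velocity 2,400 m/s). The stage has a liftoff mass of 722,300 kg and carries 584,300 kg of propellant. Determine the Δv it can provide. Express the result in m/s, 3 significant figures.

Δv ≈ 3970 m/s

m_f = m₀ − m_prop = 722,300 − 584,300 = 138,000 kg.
Rocket equation: Δv = v_e · ln(m₀/m_f) = 2400.0 × ln(5.234) = 2400.0 × 1.6552 ≈ 3972.4 m/s.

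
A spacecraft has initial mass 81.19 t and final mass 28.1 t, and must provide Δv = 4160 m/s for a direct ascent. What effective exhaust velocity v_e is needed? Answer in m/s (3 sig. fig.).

v_e ≈ 3920 m/s

ln(m₀/m_f) = ln(81190/28100) = ln(2.889) = 1.0610.
v_e = Δv / ln(m₀/m_f) = 4160 / 1.0610 = 3920.7 m/s.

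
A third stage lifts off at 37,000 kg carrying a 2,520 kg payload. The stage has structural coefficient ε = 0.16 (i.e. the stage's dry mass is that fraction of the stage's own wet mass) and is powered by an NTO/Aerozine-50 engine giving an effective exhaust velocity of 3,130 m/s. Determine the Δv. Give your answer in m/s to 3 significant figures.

Stage wet mass = m₀ − payload = 37,000 − 2,520 = 34,480 kg.
Stage dry mass = ε × stage wet mass = 0.16 × 34,480 = 5,516.8 kg.
Burnout mass m_f = stage dry + payload = 5,516.8 + 2,520 = 8,036.8 kg.
From the ideal rocket equation, Δv = v_e · ln(37,000/8,036.8) = 3130.0 × ln(4.604) = 3130.0 × 1.5269 ≈ 4779 m/s.

Δv ≈ 4780 m/s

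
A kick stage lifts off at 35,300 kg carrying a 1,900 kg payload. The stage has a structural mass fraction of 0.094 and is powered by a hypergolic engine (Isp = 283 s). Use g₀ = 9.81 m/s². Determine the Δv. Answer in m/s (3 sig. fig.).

Δv ≈ 5400 m/s

Stage wet mass = m₀ − payload = 35,300 − 1,900 = 33,400 kg.
Stage dry mass = ε × stage wet mass = 0.094 × 33,400 = 3,139.6 kg.
Burnout mass m_f = stage dry + payload = 3,139.6 + 1,900 = 5,039.6 kg.
v_e = Isp · g₀ = 283 × 9.81 = 2776.2 m/s.
By the Tsiolkovsky rocket equation, Δv = v_e · ln(35,300/5,039.6) = 2776.2 × ln(7.005) = 2776.2 × 1.9466 ≈ 5404 m/s.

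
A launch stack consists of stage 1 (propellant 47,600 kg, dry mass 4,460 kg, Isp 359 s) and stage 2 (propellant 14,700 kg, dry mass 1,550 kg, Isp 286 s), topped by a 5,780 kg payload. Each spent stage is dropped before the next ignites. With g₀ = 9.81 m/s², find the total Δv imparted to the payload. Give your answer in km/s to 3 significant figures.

Ignition mass of stage 1 = 47,600+4,460 + 14,700+1,550 + 5,780 = 74,090 kg.
Stage 1: m₀ = 74,090 kg, m_f = 74,090 − 47,600 = 26,490 kg; Δv = 359×9.81×ln(2.797) = 3521.8×1.0285 ≈ 3622 m/s.
Stage 2: m₀ = 22,030 kg, m_f = 22,030 − 14,700 = 7,330 kg; Δv = 286×9.81×ln(3.005) = 2805.7×1.1004 ≈ 3087 m/s.
Total Δv = 3622 + 3087 = 6709 m/s.

Δv ≈ 6.71 km/s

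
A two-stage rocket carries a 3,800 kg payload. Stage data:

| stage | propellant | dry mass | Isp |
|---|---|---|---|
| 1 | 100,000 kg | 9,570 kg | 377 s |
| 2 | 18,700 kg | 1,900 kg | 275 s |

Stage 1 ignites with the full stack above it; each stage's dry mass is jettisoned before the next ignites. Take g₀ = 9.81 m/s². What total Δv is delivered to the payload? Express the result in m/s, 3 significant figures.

Δv ≈ 9000 m/s

Ignition mass of stage 1 = 100,000+9,570 + 18,700+1,900 + 3,800 = 133,970 kg.
Stage 1: m₀ = 133,970 kg, m_f = 133,970 − 100,000 = 33,970 kg; Δv = 377×9.81×ln(3.944) = 3698.4×1.3721 ≈ 5075 m/s.
Stage 2: m₀ = 24,400 kg, m_f = 24,400 − 18,700 = 5,700 kg; Δv = 275×9.81×ln(4.281) = 2697.8×1.4541 ≈ 3923 m/s.
Total Δv = 5075 + 3923 = 8998 m/s.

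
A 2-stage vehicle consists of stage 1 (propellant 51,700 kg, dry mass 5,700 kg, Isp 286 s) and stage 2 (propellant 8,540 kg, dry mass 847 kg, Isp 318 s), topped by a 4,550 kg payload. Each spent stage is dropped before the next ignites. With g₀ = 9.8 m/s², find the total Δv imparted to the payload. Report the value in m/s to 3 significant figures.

Δv ≈ 6570 m/s

Ignition mass of stage 1 = 51,700+5,700 + 8,540+847 + 4,550 = 71,337 kg.
Stage 1: m₀ = 71,337 kg, m_f = 71,337 − 51,700 = 19,637 kg; Δv = 286×9.8×ln(3.633) = 2802.8×1.2900 ≈ 3616 m/s.
Stage 2: m₀ = 13,937 kg, m_f = 13,937 − 8,540 = 5,397 kg; Δv = 318×9.8×ln(2.582) = 3116.4×0.9487 ≈ 2957 m/s.
Total Δv = 3616 + 2957 = 6573 m/s.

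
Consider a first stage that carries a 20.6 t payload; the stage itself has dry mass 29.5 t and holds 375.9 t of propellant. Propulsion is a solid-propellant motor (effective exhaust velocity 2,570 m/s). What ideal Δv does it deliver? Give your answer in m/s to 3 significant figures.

m₀ = payload + dry + propellant = 20.6 + 29.5 + 375.9 = 426 t.
m_f = payload + dry = 20.6 + 29.5 = 50.1 t.
By the Tsiolkovsky rocket equation, Δv = v_e · ln(m₀/m_f) = 2570.0 × ln(8.503) = 2570.0 × 2.1404 ≈ 5500.9 m/s.

Δv ≈ 5500 m/s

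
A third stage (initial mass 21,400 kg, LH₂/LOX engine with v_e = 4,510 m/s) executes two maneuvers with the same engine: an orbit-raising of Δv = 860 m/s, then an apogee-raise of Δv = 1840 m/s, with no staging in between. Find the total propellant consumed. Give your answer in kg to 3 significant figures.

total propellant consumed ≈ 9640 kg

After the first burn: m = 21400 × exp(−860/4510.0) = 21400 × 0.82639 = 17,684.7 kg.
After the second burn: m = 17,684.7 × exp(−1840/4510.0) = 17,684.7 × 0.66499 = 11,760.1 kg.
Total propellant = m₀ − m_final = 21400 − 11,760.1 = 9,639.9 kg.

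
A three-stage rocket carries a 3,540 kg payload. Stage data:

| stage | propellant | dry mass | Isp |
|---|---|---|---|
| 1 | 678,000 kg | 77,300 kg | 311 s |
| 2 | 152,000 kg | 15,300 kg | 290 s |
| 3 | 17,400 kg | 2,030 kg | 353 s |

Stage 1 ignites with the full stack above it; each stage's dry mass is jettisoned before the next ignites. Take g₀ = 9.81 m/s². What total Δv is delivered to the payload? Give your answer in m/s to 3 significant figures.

Δv ≈ 13300 m/s

Ignition mass of stage 1 = 678,000+77,300 + 152,000+15,300 + 17,400+2,030 + 3,540 = 945,570 kg.
Stage 1: m₀ = 945,570 kg, m_f = 945,570 − 678,000 = 267,570 kg; Δv = 311×9.81×ln(3.534) = 3050.9×1.2624 ≈ 3851 m/s.
Stage 2: m₀ = 190,270 kg, m_f = 190,270 − 152,000 = 38,270 kg; Δv = 290×9.81×ln(4.972) = 2844.9×1.6038 ≈ 4563 m/s.
Stage 3: m₀ = 22,970 kg, m_f = 22,970 − 17,400 = 5,570 kg; Δv = 353×9.81×ln(4.124) = 3462.9×1.4168 ≈ 4906 m/s.
Total Δv = 3851 + 4563 + 4906 = 13320 m/s.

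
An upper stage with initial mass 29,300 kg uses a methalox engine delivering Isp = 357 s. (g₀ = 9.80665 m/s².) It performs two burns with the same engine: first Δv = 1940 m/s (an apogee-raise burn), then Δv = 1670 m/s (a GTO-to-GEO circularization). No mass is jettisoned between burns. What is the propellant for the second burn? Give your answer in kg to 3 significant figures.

propellant for the second burn ≈ 6390 kg

v_e = Isp · g₀ = 357 × 9.80665 = 3501.0 m/s.
After the first burn: m = 29300 × exp(−1940/3501.0) = 29300 × 0.57457 = 16,834.9 kg.
After the second burn: m = 16,834.9 × exp(−1670/3501.0) = 16,834.9 × 0.62064 = 10,448.4 kg.
Second-burn propellant = 16,834.9 − 10,448.4 = 6,386.5 kg.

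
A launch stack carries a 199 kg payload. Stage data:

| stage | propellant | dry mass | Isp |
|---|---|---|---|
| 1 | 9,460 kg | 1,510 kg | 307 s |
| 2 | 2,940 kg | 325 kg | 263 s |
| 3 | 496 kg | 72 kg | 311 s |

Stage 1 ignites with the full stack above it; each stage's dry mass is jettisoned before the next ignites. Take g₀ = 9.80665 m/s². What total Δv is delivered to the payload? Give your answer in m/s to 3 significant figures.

Ignition mass of stage 1 = 9,460+1,510 + 2,940+325 + 496+72 + 199 = 15,002 kg.
Stage 1: m₀ = 15,002 kg, m_f = 15,002 − 9,460 = 5,542 kg; Δv = 307×9.80665×ln(2.707) = 3010.6×0.9958 ≈ 2998 m/s.
Stage 2: m₀ = 4,032 kg, m_f = 4,032 − 2,940 = 1,092 kg; Δv = 263×9.80665×ln(3.692) = 2579.1×1.3063 ≈ 3369 m/s.
Stage 3: m₀ = 767 kg, m_f = 767 − 496 = 271 kg; Δv = 311×9.80665×ln(2.83) = 3049.9×1.0404 ≈ 3173 m/s.
Total Δv = 2998 + 3369 + 3173 = 9540 m/s.

Δv ≈ 9540 m/s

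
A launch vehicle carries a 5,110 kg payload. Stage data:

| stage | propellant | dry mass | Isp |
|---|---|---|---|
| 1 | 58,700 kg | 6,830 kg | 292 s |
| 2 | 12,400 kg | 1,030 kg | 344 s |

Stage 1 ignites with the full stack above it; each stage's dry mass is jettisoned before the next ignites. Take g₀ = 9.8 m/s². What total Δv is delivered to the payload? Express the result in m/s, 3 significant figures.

Δv ≈ 7150 m/s

Ignition mass of stage 1 = 58,700+6,830 + 12,400+1,030 + 5,110 = 84,070 kg.
Stage 1: m₀ = 84,070 kg, m_f = 84,070 − 58,700 = 25,370 kg; Δv = 292×9.8×ln(3.314) = 2861.6×1.1981 ≈ 3428 m/s.
Stage 2: m₀ = 18,540 kg, m_f = 18,540 − 12,400 = 6,140 kg; Δv = 344×9.8×ln(3.02) = 3371.2×1.1051 ≈ 3726 m/s.
Total Δv = 3428 + 3726 = 7154 m/s.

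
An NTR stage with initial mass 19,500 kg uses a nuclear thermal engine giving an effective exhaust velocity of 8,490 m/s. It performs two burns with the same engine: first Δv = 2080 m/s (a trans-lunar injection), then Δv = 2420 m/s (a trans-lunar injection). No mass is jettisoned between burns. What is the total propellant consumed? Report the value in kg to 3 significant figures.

After the first burn: m = 19500 × exp(−2080/8490.0) = 19500 × 0.78271 = 15,262.8 kg.
After the second burn: m = 15,262.8 × exp(−2420/8490.0) = 15,262.8 × 0.75198 = 11,477.3 kg.
Total propellant = m₀ − m_final = 19500 − 11,477.3 = 8,022.7 kg.

total propellant consumed ≈ 8020 kg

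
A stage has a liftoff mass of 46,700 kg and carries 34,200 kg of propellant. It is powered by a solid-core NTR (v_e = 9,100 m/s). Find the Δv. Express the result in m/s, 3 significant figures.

m_f = m₀ − m_prop = 46,700 − 34,200 = 12,500 kg.
From the ideal rocket equation, Δv = v_e · ln(m₀/m_f) = 9100.0 × ln(3.736) = 9100.0 × 1.3180 ≈ 11993.9 m/s.

Δv ≈ 12000 m/s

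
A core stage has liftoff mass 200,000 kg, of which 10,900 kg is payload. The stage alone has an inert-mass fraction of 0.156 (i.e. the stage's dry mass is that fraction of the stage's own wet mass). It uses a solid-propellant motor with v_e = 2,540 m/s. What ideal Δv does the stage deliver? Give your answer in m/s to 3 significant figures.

Stage wet mass = m₀ − payload = 200,000 − 10,900 = 189,100 kg.
Stage dry mass = ε × stage wet mass = 0.156 × 189,100 = 29,499.6 kg.
Burnout mass m_f = stage dry + payload = 29,499.6 + 10,900 = 40,399.6 kg.
From the ideal rocket equation, Δv = v_e · ln(200,000/40,399.6) = 2540.0 × ln(4.951) = 2540.0 × 1.5995 ≈ 4063 m/s.

Δv ≈ 4060 m/s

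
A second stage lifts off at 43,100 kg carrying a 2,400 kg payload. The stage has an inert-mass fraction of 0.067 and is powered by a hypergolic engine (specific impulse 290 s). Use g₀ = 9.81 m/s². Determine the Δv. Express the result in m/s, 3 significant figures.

Stage wet mass = m₀ − payload = 43,100 − 2,400 = 40,700 kg.
Stage dry mass = ε × stage wet mass = 0.067 × 40,700 = 2,726.9 kg.
Burnout mass m_f = stage dry + payload = 2,726.9 + 2,400 = 5,126.9 kg.
v_e = Isp · g₀ = 290 × 9.81 = 2844.9 m/s.
Rocket equation: Δv = v_e · ln(43,100/5,126.9) = 2844.9 × ln(8.407) = 2844.9 × 2.1290 ≈ 6057 m/s.

Δv ≈ 6060 m/s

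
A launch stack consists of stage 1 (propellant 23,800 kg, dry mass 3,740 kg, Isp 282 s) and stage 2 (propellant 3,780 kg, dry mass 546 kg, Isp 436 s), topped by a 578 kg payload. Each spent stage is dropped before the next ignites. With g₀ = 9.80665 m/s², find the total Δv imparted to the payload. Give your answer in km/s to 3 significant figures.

Ignition mass of stage 1 = 23,800+3,740 + 3,780+546 + 578 = 32,444 kg.
Stage 1: m₀ = 32,444 kg, m_f = 32,444 − 23,800 = 8,644 kg; Δv = 282×9.80665×ln(3.753) = 2765.5×1.3227 ≈ 3658 m/s.
Stage 2: m₀ = 4,904 kg, m_f = 4,904 − 3,780 = 1,124 kg; Δv = 436×9.80665×ln(4.363) = 4275.7×1.4732 ≈ 6299 m/s.
Total Δv = 3658 + 6299 = 9957 m/s.

Δv ≈ 9.96 km/s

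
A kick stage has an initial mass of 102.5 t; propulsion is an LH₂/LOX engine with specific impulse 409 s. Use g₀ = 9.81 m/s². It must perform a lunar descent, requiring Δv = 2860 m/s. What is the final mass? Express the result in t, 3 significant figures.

final mass ≈ 50.3 t

v_e = Isp · g₀ = 409 × 9.81 = 4012.3 m/s.
From the ideal rocket equation, m₀/m_f = exp(Δv / v_e) = exp(2860 / 4012.3) = exp(0.7128) = 2.0397.
m_f = m₀ / 2.0397 = 102.5 / 2.0397 = 50.2525 t.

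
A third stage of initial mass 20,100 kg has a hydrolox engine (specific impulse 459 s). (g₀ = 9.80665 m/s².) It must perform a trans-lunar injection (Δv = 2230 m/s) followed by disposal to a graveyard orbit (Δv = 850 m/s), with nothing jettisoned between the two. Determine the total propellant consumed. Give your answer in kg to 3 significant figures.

total propellant consumed ≈ 9960 kg

v_e = Isp · g₀ = 459 × 9.80665 = 4501.3 m/s.
After the first burn: m = 20100 × exp(−2230/4501.3) = 20100 × 0.60932 = 12,247.3 kg.
After the second burn: m = 12,247.3 × exp(−850/4501.3) = 12,247.3 × 0.82792 = 10,139.8 kg.
Total propellant = m₀ − m_final = 20100 − 10,139.8 = 9,960.2 kg.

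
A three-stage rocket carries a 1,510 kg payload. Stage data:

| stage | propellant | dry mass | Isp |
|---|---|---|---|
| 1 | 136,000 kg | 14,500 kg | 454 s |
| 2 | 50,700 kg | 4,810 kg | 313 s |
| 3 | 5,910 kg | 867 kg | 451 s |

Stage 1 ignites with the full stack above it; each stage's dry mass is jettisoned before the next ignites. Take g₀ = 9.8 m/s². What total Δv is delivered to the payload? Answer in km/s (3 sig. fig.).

Ignition mass of stage 1 = 136,000+14,500 + 50,700+4,810 + 5,910+867 + 1,510 = 214,297 kg.
Stage 1: m₀ = 214,297 kg, m_f = 214,297 − 136,000 = 78,297 kg; Δv = 454×9.8×ln(2.737) = 4449.2×1.0069 ≈ 4480 m/s.
Stage 2: m₀ = 63,797 kg, m_f = 63,797 − 50,700 = 13,097 kg; Δv = 313×9.8×ln(4.871) = 3067.4×1.5833 ≈ 4857 m/s.
Stage 3: m₀ = 8,287 kg, m_f = 8,287 − 5,910 = 2,377 kg; Δv = 451×9.8×ln(3.486) = 4419.8×1.2488 ≈ 5520 m/s.
Total Δv = 4480 + 4857 + 5520 = 14857 m/s.

Δv ≈ 14.9 km/s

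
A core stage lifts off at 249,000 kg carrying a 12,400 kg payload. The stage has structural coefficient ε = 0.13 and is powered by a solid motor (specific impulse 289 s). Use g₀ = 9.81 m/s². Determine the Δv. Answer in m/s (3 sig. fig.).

Stage wet mass = m₀ − payload = 249,000 − 12,400 = 236,600 kg.
Stage dry mass = ε × stage wet mass = 0.13 × 236,600 = 30,758 kg.
Burnout mass m_f = stage dry + payload = 30,758 + 12,400 = 43,158 kg.
v_e = Isp · g₀ = 289 × 9.81 = 2835.1 m/s.
From the ideal rocket equation, Δv = v_e · ln(249,000/43,158) = 2835.1 × ln(5.769) = 2835.1 × 1.7526 ≈ 4969 m/s.

Δv ≈ 4970 m/s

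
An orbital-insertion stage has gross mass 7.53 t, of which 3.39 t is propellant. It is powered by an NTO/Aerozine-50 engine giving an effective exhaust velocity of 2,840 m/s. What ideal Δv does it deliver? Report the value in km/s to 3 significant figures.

Δv ≈ 1.70 km/s

m_f = m₀ − m_prop = 7.53 − 3.39 = 4.14 t.
Δv = v_e · ln(m₀/m_f) = 2840.0 × ln(1.819) = 2840.0 × 0.5982 ≈ 1698.9 m/s.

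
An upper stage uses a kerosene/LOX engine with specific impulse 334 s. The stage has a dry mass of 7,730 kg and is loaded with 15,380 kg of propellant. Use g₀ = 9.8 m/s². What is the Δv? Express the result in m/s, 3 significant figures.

v_e = Isp · g₀ = 334 × 9.8 = 3273.2 m/s.
m₀ = m_dry + m_prop = 7,730 + 15,380 = 23,110 kg.
By the Tsiolkovsky rocket equation, Δv = v_e · ln(m₀/m_f) = 3273.2 × ln(2.99) = 3273.2 × 1.0952 ≈ 3584.7 m/s.

Δv ≈ 3580 m/s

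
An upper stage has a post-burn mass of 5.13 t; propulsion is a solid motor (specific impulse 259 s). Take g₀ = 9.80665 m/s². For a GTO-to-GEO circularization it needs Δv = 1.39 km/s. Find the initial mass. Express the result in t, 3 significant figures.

v_e = Isp · g₀ = 259 × 9.80665 = 2539.9 m/s.
m₀/m_f = exp(Δv / v_e) = exp(1390 / 2539.9) = exp(0.5473) = 1.7285.
m₀ = m_f × 1.7285 = 5.13 × 1.7285 = 8.86721 t.

initial mass ≈ 8.87 t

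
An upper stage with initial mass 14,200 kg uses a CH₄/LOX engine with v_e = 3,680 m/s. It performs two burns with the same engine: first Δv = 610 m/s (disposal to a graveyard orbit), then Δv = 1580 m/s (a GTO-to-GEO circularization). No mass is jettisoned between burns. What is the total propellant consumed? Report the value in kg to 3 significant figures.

After the first burn: m = 14200 × exp(−610/3680.0) = 14200 × 0.84725 = 12,031 kg.
After the second burn: m = 12,031 × exp(−1580/3680.0) = 12,031 × 0.65093 = 7,831.34 kg.
Total propellant = m₀ − m_final = 14200 − 7,831.34 = 6,368.66 kg.

total propellant consumed ≈ 6370 kg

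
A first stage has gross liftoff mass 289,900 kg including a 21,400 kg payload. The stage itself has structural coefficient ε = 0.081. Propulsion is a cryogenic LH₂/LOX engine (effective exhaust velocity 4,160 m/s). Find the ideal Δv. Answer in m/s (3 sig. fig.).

Δv ≈ 7920 m/s

Stage wet mass = m₀ − payload = 289,900 − 21,400 = 268,500 kg.
Stage dry mass = ε × stage wet mass = 0.081 × 268,500 = 21,748.5 kg.
Burnout mass m_f = stage dry + payload = 21,748.5 + 21,400 = 43,148.5 kg.
By the Tsiolkovsky rocket equation, Δv = v_e · ln(289,900/43,148.5) = 4160.0 × ln(6.719) = 4160.0 × 1.9049 ≈ 7924 m/s.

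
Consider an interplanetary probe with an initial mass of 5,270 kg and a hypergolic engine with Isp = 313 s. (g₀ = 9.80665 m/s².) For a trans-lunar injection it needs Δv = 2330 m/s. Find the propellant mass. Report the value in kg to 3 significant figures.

v_e = Isp · g₀ = 313 × 9.80665 = 3069.5 m/s.
Using Δv = v_e ln(m₀/m_f): m₀/m_f = exp(Δv / v_e) = exp(2330 / 3069.5) = exp(0.7591) = 2.1363.
m_f = 5,270 / 2.1363 = 2,466.88 kg, so propellant = m₀ − m_f = 5,270 − 2,466.88 = 2,803.12 kg.

propellant mass ≈ 2800 kg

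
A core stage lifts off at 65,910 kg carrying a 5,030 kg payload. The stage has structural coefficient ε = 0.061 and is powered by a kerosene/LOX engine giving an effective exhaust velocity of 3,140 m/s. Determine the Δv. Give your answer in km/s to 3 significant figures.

Stage wet mass = m₀ − payload = 65,910 − 5,030 = 60,880 kg.
Stage dry mass = ε × stage wet mass = 0.061 × 60,880 = 3,713.68 kg.
Burnout mass m_f = stage dry + payload = 3,713.68 + 5,030 = 8,743.68 kg.
Δv = v_e · ln(65,910/8,743.68) = 3140.0 × ln(7.538) = 3140.0 × 2.0200 ≈ 6343 m/s.

Δv ≈ 6.34 km/s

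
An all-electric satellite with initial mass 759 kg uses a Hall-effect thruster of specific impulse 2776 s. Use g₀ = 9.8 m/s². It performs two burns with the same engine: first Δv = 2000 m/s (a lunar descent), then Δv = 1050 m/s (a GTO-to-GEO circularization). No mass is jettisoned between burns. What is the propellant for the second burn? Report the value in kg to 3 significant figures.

v_e = Isp · g₀ = 2776 × 9.8 = 27204.8 m/s.
After the first burn: m = 759 × exp(−2000/27204.8) = 759 × 0.92912 = 705.202 kg.
After the second burn: m = 705.202 × exp(−1050/27204.8) = 705.202 × 0.96214 = 678.503 kg.
Second-burn propellant = 705.202 − 678.503 = 26.699 kg.

propellant for the second burn ≈ 26.7 kg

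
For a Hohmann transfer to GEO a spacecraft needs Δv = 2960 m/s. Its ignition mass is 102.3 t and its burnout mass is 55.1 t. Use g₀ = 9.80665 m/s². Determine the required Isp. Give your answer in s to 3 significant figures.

ln(m₀/m_f) = ln(102300/55100) = ln(1.857) = 0.6188.
From the ideal rocket equation, v_e = Δv / ln(m₀/m_f) = 2960 / 0.6188 = 4783.8 m/s.
Isp = v_e / g₀ = 4783.8 / 9.80665 = 487.8 s.

Isp ≈ 488 s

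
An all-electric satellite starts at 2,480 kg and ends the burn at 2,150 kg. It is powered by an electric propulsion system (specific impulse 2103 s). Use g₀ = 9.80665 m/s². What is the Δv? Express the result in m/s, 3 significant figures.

v_e = Isp · g₀ = 2103 × 9.80665 = 20623.4 m/s.
From the ideal rocket equation, Δv = v_e · ln(m₀/m_f) = 20623.4 × ln(1.153) = 20623.4 × 0.1428 ≈ 2944.8 m/s.

Δv ≈ 2940 m/s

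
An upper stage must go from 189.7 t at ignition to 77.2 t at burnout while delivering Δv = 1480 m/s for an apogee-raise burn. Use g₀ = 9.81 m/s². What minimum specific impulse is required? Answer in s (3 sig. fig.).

ln(m₀/m_f) = ln(189700/77200) = ln(2.457) = 0.8990.
v_e = Δv / ln(m₀/m_f) = 1480 / 0.8990 = 1646.2 m/s.
Isp = v_e / g₀ = 1646.2 / 9.81 = 167.8 s.

Isp ≈ 168 s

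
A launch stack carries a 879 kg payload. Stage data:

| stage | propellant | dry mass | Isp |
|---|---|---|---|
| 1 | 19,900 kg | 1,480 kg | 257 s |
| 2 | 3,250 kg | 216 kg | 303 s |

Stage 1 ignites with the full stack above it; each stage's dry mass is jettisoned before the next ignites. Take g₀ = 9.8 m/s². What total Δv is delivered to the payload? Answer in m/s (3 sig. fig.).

Ignition mass of stage 1 = 19,900+1,480 + 3,250+216 + 879 = 25,725 kg.
Stage 1: m₀ = 25,725 kg, m_f = 25,725 − 19,900 = 5,825 kg; Δv = 257×9.8×ln(4.416) = 2518.6×1.4853 ≈ 3741 m/s.
Stage 2: m₀ = 4,345 kg, m_f = 4,345 − 3,250 = 1,095 kg; Δv = 303×9.8×ln(3.968) = 2969.4×1.3783 ≈ 4093 m/s.
Total Δv = 3741 + 4093 = 7834 m/s.

Δv ≈ 7830 m/s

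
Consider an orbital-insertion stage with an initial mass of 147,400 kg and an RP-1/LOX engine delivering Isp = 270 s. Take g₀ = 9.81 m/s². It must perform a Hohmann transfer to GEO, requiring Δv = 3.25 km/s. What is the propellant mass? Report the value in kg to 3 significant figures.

propellant mass ≈ 104000 kg

v_e = Isp · g₀ = 270 × 9.81 = 2648.7 m/s.
Rocket equation: m₀/m_f = exp(Δv / v_e) = exp(3250 / 2648.7) = exp(1.2270) = 3.4110.
m_f = 147,400 / 3.4110 = 43,213.1 kg, so propellant = m₀ − m_f = 147,400 − 43,213.1 = 104,186.9 kg.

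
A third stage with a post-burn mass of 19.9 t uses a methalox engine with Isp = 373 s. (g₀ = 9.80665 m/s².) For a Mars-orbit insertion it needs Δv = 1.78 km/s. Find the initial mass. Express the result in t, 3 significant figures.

v_e = Isp · g₀ = 373 × 9.80665 = 3657.9 m/s.
Rocket equation: m₀/m_f = exp(Δv / v_e) = exp(1780 / 3657.9) = exp(0.4866) = 1.6268.
m₀ = m_f × 1.6268 = 19.9 × 1.6268 = 32.3733 t.

initial mass ≈ 32.4 t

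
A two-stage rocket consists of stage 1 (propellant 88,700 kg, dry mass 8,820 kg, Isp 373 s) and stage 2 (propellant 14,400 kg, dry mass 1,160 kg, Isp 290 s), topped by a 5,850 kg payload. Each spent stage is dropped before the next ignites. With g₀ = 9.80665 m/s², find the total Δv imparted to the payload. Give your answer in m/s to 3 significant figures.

Δv ≈ 8190 m/s

Ignition mass of stage 1 = 88,700+8,820 + 14,400+1,160 + 5,850 = 118,930 kg.
Stage 1: m₀ = 118,930 kg, m_f = 118,930 − 88,700 = 30,230 kg; Δv = 373×9.80665×ln(3.934) = 3657.9×1.3697 ≈ 5010 m/s.
Stage 2: m₀ = 21,410 kg, m_f = 21,410 − 14,400 = 7,010 kg; Δv = 290×9.80665×ln(3.054) = 2843.9×1.1165 ≈ 3175 m/s.
Total Δv = 5010 + 3175 = 8185 m/s.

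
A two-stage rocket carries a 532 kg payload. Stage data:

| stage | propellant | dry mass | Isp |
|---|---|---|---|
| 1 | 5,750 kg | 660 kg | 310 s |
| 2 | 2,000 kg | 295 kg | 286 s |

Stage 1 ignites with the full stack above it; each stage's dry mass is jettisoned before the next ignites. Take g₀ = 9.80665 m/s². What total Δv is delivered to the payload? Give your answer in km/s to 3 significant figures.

Ignition mass of stage 1 = 5,750+660 + 2,000+295 + 532 = 9,237 kg.
Stage 1: m₀ = 9,237 kg, m_f = 9,237 − 5,750 = 3,487 kg; Δv = 310×9.80665×ln(2.649) = 3040.1×0.9742 ≈ 2962 m/s.
Stage 2: m₀ = 2,827 kg, m_f = 2,827 − 2,000 = 827 kg; Δv = 286×9.80665×ln(3.418) = 2804.7×1.2292 ≈ 3447 m/s.
Total Δv = 2962 + 3447 = 6409 m/s.

Δv ≈ 6.41 km/s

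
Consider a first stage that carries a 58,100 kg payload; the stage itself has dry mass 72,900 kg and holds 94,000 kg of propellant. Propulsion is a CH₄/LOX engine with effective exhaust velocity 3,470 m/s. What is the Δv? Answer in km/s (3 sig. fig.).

m₀ = payload + dry + propellant = 58,100 + 72,900 + 94,000 = 225,000 kg.
m_f = payload + dry = 58,100 + 72,900 = 131,000 kg.
Using Δv = v_e ln(m₀/m_f): Δv = v_e · ln(m₀/m_f) = 3470.0 × ln(1.718) = 3470.0 × 0.5409 ≈ 1876.9 m/s.

Δv ≈ 1.88 km/s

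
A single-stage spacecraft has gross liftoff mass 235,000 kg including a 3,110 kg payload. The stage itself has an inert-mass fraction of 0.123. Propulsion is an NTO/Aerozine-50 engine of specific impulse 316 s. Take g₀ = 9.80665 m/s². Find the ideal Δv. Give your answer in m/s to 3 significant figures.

Δv ≈ 6210 m/s

Stage wet mass = m₀ − payload = 235,000 − 3,110 = 231,890 kg.
Stage dry mass = ε × stage wet mass = 0.123 × 231,890 = 28,522.5 kg.
Burnout mass m_f = stage dry + payload = 28,522.5 + 3,110 = 31,632.5 kg.
v_e = Isp · g₀ = 316 × 9.80665 = 3098.9 m/s.
Δv = v_e · ln(235,000/31,632.5) = 3098.9 × ln(7.429) = 3098.9 × 2.0054 ≈ 6215 m/s.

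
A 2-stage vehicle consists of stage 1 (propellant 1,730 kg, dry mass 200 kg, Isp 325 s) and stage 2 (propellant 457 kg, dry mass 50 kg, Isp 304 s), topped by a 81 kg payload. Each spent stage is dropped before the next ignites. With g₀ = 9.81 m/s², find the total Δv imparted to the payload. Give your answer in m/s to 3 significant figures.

Ignition mass of stage 1 = 1,730+200 + 457+50 + 81 = 2,518 kg.
Stage 1: m₀ = 2,518 kg, m_f = 2,518 − 1,730 = 788 kg; Δv = 325×9.81×ln(3.195) = 3188.2×1.1617 ≈ 3704 m/s.
Stage 2: m₀ = 588 kg, m_f = 588 − 457 = 131 kg; Δv = 304×9.81×ln(4.489) = 2982.2×1.5015 ≈ 4478 m/s.
Total Δv = 3704 + 4478 = 8182 m/s.

Δv ≈ 8180 m/s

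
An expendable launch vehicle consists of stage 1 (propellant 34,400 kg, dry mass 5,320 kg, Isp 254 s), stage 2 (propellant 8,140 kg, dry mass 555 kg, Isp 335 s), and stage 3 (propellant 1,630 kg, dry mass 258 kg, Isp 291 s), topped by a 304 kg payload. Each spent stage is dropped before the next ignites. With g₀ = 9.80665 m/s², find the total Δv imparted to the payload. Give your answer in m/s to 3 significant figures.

Ignition mass of stage 1 = 34,400+5,320 + 8,140+555 + 1,630+258 + 304 = 50,607 kg.
Stage 1: m₀ = 50,607 kg, m_f = 50,607 − 34,400 = 16,207 kg; Δv = 254×9.80665×ln(3.123) = 2490.9×1.1386 ≈ 2836 m/s.
Stage 2: m₀ = 10,887 kg, m_f = 10,887 − 8,140 = 2,747 kg; Δv = 335×9.80665×ln(3.963) = 3285.2×1.3771 ≈ 4524 m/s.
Stage 3: m₀ = 2,192 kg, m_f = 2,192 − 1,630 = 562 kg; Δv = 291×9.80665×ln(3.9) = 2853.7×1.3611 ≈ 3884 m/s.
Total Δv = 2836 + 4524 + 3884 = 11244 m/s.

Δv ≈ 11200 m/s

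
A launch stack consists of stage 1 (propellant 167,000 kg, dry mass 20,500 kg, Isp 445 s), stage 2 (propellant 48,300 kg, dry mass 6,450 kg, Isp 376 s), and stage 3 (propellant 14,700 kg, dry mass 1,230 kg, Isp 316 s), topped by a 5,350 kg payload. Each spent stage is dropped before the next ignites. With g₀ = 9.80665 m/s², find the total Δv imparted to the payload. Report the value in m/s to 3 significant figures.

Ignition mass of stage 1 = 167,000+20,500 + 48,300+6,450 + 14,700+1,230 + 5,350 = 263,530 kg.
Stage 1: m₀ = 263,530 kg, m_f = 263,530 − 167,000 = 96,530 kg; Δv = 445×9.80665×ln(2.73) = 4364.0×1.0043 ≈ 4383 m/s.
Stage 2: m₀ = 76,030 kg, m_f = 76,030 − 48,300 = 27,730 kg; Δv = 376×9.80665×ln(2.742) = 3687.3×1.0086 ≈ 3719 m/s.
Stage 3: m₀ = 21,280 kg, m_f = 21,280 − 14,700 = 6,580 kg; Δv = 316×9.80665×ln(3.234) = 3098.9×1.1737 ≈ 3637 m/s.
Total Δv = 4383 + 3719 + 3637 = 11739 m/s.

Δv ≈ 11700 m/s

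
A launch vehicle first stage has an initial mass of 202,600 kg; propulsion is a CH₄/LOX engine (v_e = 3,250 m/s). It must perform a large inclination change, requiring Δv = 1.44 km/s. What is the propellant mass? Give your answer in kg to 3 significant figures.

From the ideal rocket equation, m₀/m_f = exp(Δv / v_e) = exp(1440 / 3250.0) = exp(0.4431) = 1.5575.
m_f = 202,600 / 1.5575 = 130,080 kg, so propellant = m₀ − m_f = 202,600 − 130,080 = 72,520 kg.

propellant mass ≈ 72500 kg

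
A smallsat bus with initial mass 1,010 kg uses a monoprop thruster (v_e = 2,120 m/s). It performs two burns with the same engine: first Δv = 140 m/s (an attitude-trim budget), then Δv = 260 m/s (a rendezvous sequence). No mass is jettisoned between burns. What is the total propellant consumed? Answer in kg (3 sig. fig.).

total propellant consumed ≈ 174 kg

After the first burn: m = 1010 × exp(−140/2120.0) = 1010 × 0.93610 = 945.461 kg.
After the second burn: m = 945.461 × exp(−260/2120.0) = 945.461 × 0.88458 = 836.336 kg.
Total propellant = m₀ − m_final = 1010 − 836.336 = 173.664 kg.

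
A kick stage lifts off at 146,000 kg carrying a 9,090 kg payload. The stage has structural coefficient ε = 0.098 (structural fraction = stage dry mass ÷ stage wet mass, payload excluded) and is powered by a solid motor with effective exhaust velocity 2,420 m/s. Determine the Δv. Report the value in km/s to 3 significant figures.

Δv ≈ 4.52 km/s

Stage wet mass = m₀ − payload = 146,000 − 9,090 = 136,910 kg.
Stage dry mass = ε × stage wet mass = 0.098 × 136,910 = 13,417.2 kg.
Burnout mass m_f = stage dry + payload = 13,417.2 + 9,090 = 22,507.2 kg.
Δv = v_e · ln(146,000/22,507.2) = 2420.0 × ln(6.487) = 2420.0 × 1.8698 ≈ 4525 m/s.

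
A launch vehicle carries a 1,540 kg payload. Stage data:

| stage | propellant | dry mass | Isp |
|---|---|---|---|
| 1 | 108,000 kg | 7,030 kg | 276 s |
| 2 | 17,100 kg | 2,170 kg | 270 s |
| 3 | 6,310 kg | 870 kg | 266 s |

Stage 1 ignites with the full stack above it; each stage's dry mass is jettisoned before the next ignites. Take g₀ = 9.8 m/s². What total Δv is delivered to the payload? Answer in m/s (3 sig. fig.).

Ignition mass of stage 1 = 108,000+7,030 + 17,100+2,170 + 6,310+870 + 1,540 = 143,020 kg.
Stage 1: m₀ = 143,020 kg, m_f = 143,020 − 108,000 = 35,020 kg; Δv = 276×9.8×ln(4.084) = 2704.8×1.4071 ≈ 3806 m/s.
Stage 2: m₀ = 27,990 kg, m_f = 27,990 − 17,100 = 10,890 kg; Δv = 270×9.8×ln(2.57) = 2646.0×0.9440 ≈ 2498 m/s.
Stage 3: m₀ = 8,720 kg, m_f = 8,720 − 6,310 = 2,410 kg; Δv = 266×9.8×ln(3.618) = 2606.8×1.2860 ≈ 3352 m/s.
Total Δv = 3806 + 2498 + 3352 = 9656 m/s.

Δv ≈ 9660 m/s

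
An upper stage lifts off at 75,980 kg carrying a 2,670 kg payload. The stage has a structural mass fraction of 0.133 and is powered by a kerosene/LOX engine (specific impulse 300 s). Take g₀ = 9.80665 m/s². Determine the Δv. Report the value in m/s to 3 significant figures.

Stage wet mass = m₀ − payload = 75,980 − 2,670 = 73,310 kg.
Stage dry mass = ε × stage wet mass = 0.133 × 73,310 = 9,750.23 kg.
Burnout mass m_f = stage dry + payload = 9,750.23 + 2,670 = 12,420.23 kg.
v_e = Isp · g₀ = 300 × 9.80665 = 2942.0 m/s.
Δv = v_e · ln(75,980/12,420.23) = 2942.0 × ln(6.117) = 2942.0 × 1.8111 ≈ 5328 m/s.

Δv ≈ 5330 m/s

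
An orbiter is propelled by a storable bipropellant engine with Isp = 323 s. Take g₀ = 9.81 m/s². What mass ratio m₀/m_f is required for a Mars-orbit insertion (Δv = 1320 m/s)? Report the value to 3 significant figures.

mass ratio ≈ 1.52

v_e = Isp · g₀ = 323 × 9.81 = 3168.6 m/s.
m₀/m_f = exp(Δv / v_e) = exp(1320 / 3168.6) = exp(0.4166) = 1.5168.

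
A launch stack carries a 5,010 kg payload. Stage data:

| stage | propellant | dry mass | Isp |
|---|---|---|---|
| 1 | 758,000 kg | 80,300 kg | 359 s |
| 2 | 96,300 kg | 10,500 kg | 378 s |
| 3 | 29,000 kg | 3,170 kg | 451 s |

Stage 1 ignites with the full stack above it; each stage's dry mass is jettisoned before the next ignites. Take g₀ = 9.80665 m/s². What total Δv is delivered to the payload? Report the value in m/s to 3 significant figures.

Δv ≈ 16000 m/s

Ignition mass of stage 1 = 758,000+80,300 + 96,300+10,500 + 29,000+3,170 + 5,010 = 982,280 kg.
Stage 1: m₀ = 982,280 kg, m_f = 982,280 − 758,000 = 224,280 kg; Δv = 359×9.80665×ln(4.38) = 3520.6×1.4770 ≈ 5200 m/s.
Stage 2: m₀ = 143,980 kg, m_f = 143,980 − 96,300 = 47,680 kg; Δv = 378×9.80665×ln(3.02) = 3706.9×1.1052 ≈ 4097 m/s.
Stage 3: m₀ = 37,180 kg, m_f = 37,180 − 29,000 = 8,180 kg; Δv = 451×9.80665×ln(4.545) = 4422.8×1.5141 ≈ 6696 m/s.
Total Δv = 5200 + 4097 + 6696 = 15993 m/s.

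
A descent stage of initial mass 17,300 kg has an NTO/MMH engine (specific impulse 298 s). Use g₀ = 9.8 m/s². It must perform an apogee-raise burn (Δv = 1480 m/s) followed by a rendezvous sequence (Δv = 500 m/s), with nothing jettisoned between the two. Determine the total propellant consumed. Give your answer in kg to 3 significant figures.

total propellant consumed ≈ 8520 kg

v_e = Isp · g₀ = 298 × 9.8 = 2920.4 m/s.
After the first burn: m = 17300 × exp(−1480/2920.4) = 17300 × 0.60243 = 10,422 kg.
After the second burn: m = 10,422 × exp(−500/2920.4) = 10,422 × 0.84265 = 8,782.1 kg.
Total propellant = m₀ − m_final = 17300 − 8,782.1 = 8,517.9 kg.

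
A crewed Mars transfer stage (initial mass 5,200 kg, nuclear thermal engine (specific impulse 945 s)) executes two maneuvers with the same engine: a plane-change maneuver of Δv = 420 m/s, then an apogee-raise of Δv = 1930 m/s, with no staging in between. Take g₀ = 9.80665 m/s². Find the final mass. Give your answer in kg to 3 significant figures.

v_e = Isp · g₀ = 945 × 9.80665 = 9267.3 m/s.
After the first burn: m = 5200 × exp(−420/9267.3) = 5200 × 0.95569 = 4,969.59 kg.
After the second burn: m = 4,969.59 × exp(−1930/9267.3) = 4,969.59 × 0.81200 = 4,035.31 kg.

final mass ≈ 4040 kg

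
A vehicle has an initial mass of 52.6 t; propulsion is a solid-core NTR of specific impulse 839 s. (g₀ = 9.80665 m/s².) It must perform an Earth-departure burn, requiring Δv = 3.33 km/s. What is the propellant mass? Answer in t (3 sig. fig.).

propellant mass ≈ 17.5 t

v_e = Isp · g₀ = 839 × 9.80665 = 8227.8 m/s.
Using Δv = v_e ln(m₀/m_f): m₀/m_f = exp(Δv / v_e) = exp(3330 / 8227.8) = exp(0.4047) = 1.4989.
m_f = 52.6 / 1.4989 = 35.0924 t, so propellant = m₀ − m_f = 52.6 − 35.0924 = 17.5076 t.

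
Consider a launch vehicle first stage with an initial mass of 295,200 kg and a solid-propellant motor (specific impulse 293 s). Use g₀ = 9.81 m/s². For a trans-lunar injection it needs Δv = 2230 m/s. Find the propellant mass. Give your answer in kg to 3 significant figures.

v_e = Isp · g₀ = 293 × 9.81 = 2874.3 m/s.
m₀/m_f = exp(Δv / v_e) = exp(2230 / 2874.3) = exp(0.7758) = 2.1724.
m_f = 295,200 / 2.1724 = 135,887 kg, so propellant = m₀ − m_f = 295,200 − 135,887 = 159,313 kg.

propellant mass ≈ 159000 kg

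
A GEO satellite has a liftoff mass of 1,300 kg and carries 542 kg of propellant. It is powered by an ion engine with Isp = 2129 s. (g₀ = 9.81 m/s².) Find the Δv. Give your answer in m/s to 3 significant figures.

v_e = Isp · g₀ = 2129 × 9.81 = 20885.5 m/s.
m_f = m₀ − m_prop = 1,300 − 542 = 758 kg.
From the ideal rocket equation, Δv = v_e · ln(m₀/m_f) = 20885.5 × ln(1.715) = 20885.5 × 0.5394 ≈ 11266.4 m/s.

Δv ≈ 11300 m/s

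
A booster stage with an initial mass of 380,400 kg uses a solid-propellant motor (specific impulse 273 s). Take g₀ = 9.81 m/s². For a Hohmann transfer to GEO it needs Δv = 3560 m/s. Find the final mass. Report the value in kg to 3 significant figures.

v_e = Isp · g₀ = 273 × 9.81 = 2678.1 m/s.
Rocket equation: m₀/m_f = exp(Δv / v_e) = exp(3560 / 2678.1) = exp(1.3293) = 3.7783.
m_f = m₀ / 3.7783 = 380,400 / 3.7783 = 100,680 kg.

final mass ≈ 101000 kg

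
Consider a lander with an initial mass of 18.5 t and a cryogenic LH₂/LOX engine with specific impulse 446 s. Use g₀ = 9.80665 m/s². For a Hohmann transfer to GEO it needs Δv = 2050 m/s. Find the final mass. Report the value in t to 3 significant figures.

final mass ≈ 11.6 t

v_e = Isp · g₀ = 446 × 9.80665 = 4373.8 m/s.
m₀/m_f = exp(Δv / v_e) = exp(2050 / 4373.8) = exp(0.4687) = 1.5979.
m_f = m₀ / 1.5979 = 18.5 / 1.5979 = 11.5777 t.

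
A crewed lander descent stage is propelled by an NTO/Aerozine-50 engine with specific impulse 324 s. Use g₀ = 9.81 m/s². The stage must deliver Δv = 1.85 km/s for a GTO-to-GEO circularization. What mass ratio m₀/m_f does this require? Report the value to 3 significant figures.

v_e = Isp · g₀ = 324 × 9.81 = 3178.4 m/s.
By the Tsiolkovsky rocket equation, m₀/m_f = exp(Δv / v_e) = exp(1850 / 3178.4) = exp(0.5820) = 1.7897.

mass ratio ≈ 1.79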